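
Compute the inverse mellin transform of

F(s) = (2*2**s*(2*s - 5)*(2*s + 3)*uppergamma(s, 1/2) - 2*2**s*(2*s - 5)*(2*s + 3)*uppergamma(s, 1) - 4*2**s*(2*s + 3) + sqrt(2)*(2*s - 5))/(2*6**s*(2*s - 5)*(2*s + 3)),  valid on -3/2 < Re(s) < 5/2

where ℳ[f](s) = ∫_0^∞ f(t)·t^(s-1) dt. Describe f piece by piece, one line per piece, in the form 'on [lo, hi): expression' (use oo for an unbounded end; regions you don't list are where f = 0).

strip the common scale on t: t**(3/2) on [0, 1/2); exp(-t) on [1/2, 1); t**(-5/2) on [1, ∞)
along the cuts 1/6, 1/3, ℳ[f](s) splits into 3 integrals
segment [0, 1/6) carries 3*sqrt(3)*t**(3/2); integrate it
on [1/6, 1/3) integrate f = exp(-3*t) against the kernel
over [1/3, ∞), the kernel integral of sqrt(3)/(27*t**(5/2)) enters the sum

on [0, 1/6): 3*sqrt(3)*t**(3/2)
on [1/6, 1/3): exp(-3*t)
on [1/3, oo): sqrt(3)/(27*t**(5/2))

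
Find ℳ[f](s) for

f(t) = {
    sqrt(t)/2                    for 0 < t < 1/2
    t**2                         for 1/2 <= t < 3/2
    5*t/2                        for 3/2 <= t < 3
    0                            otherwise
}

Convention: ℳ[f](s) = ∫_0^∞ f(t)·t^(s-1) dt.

summing 3 kernel integrals split by 1/2, 3/2 yields ℳ[f](s)
[0, 1/2) adds the kernel integral of sqrt(t)/2
for t in [1/2, 3/2): the term is ∫ t**2·t^(s-1)
on [3/2, 3) integrate f = 5*t/2 against the kernel

(9*3**s*(s + 1)*(2*s + 1) - 15*3**s*(s + 2)*(2*s + 1) + 30*6**s*(s + 2)*(2*s + 1) + 2*sqrt(2)*(s + 1)*(s + 2) - (s + 1)*(2*s + 1))/(4*2**s*(s + 1)*(s + 2)*(2*s + 1))
  Re(s) > -1/2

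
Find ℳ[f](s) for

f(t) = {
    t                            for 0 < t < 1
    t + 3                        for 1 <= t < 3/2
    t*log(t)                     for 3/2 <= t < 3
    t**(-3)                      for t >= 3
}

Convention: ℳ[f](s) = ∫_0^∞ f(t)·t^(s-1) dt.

(-162*2**s*s*(s - 3)*(s**2 + 2*s + 1) - 162*2**s*(s - 3)*(s**2 + 2*s + 1) - 81*3**s*s**2*(s - 3)*(s + 1)*log(3) + 81*3**s*s**2*(s - 3)*(s + 1)*log(2) - 81*3**s*s*(s - 3)*(s + 1)*log(3) + 81*3**s*s*(s - 3)*(s + 1)*log(2) + 81*3**s*s*(s - 3)*(s + 1) + 243*3**s*s*(s - 3)*(s**2 + 2*s + 1) + 162*3**s*(s - 3)*(s**2 + 2*s + 1) + 162*6**s*s**2*(s - 3)*(s + 1)*log(3) - 162*6**s*s*(s - 3)*(s + 1) + 162*6**s*s*(s - 3)*(s + 1)*log(3) - 2*6**s*s*(s + 1)*(s**2 + 2*s + 1))/(54*2**s*s*(s - 3)*(s + 1)*(s**2 + 2*s + 1))
  -1 < Re(s) < 3

along the cuts 1, 3/2, 3, ℳ[f](s) splits into 4 integrals
[0, 1) adds the kernel integral of t
[1, 3/2) adds the kernel integral of (t + 3)
∫ t*log(t)·t^(s-1) over [3/2, 3)
over [3, ∞), the kernel integral of t**(-3) enters the sum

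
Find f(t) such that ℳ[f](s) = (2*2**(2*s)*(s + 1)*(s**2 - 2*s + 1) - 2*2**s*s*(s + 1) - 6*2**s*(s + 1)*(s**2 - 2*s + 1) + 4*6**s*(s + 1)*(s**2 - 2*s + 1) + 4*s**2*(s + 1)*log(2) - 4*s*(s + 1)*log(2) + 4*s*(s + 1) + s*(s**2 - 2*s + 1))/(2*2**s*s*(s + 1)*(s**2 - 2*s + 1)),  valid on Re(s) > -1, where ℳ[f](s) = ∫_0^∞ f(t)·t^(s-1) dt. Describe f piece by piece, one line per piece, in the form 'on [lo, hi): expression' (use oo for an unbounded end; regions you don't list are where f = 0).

on [0, 1/2): t
on [1/2, 1): log(t)/t
on [1, 2): 3
on [2, 3): 2

the 4 pieces separated at 1/2, 1, 2 each add one integral
the [0, 1/2) slice contributes ∫ t·t^(s-1) dt
[1/2, 1) adds the kernel integral of log(t)/t
∫ over [1, 2) of 3·t^(s-1) joins the sum
for t in [2, 3): the term is ∫ 2·t^(s-1)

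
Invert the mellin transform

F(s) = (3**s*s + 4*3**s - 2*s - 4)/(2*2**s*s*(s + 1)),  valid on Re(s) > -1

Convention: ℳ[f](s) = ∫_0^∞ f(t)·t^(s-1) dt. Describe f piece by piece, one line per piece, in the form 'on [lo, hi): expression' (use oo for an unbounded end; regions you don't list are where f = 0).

on [0, 1/2): t
on [1/2, 3/2): 2 - t

slice at 1/2, transform all 2 pieces, and sum them
for t in [0, 1/2): the term is ∫ t·t^(s-1)
segment [1/2, 3/2) carries (2 - t); integrate it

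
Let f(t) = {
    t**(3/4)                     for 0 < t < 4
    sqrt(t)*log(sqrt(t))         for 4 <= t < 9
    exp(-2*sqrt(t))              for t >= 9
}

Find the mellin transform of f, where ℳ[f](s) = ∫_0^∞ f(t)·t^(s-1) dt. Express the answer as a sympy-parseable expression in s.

the power substitution comes off first: t**(3/2) on [0, 2); t*log(t) on [2, 3); exp(-2*t) on [3, ∞)
linearity at 4, 9 turns ℳ[f](s) into 3 summed integrals
for t in [0, 4): the term is ∫ t**(3/4)·t^(s-1)
over [4, 9), the kernel integral of sqrt(t)*log(sqrt(t)) enters the sum
between 9 and ∞ the integrand is exp(-2*sqrt(t))·t^(s-1)

2*(-4*144**s*s*(4*s + 3)*log(2) - 2*144**s*(4*s + 3)*log(2) + 2*144**s*(4*s + 3) + 4*144**s*sqrt(2)*(4*s**2 + 4*s + 1) + 6*324**s*s*(4*s + 3)*log(3) - 3*324**s*(4*s + 3) + 3*324**s*(4*s + 3)*log(3) + 9**s*(4*s + 3)*(4*s**2 + 4*s + 1)*uppergamma(2*s, 6))/(36**s*(4*s + 3)*(4*s**2 + 4*s + 1))
  Re(s) > -3/4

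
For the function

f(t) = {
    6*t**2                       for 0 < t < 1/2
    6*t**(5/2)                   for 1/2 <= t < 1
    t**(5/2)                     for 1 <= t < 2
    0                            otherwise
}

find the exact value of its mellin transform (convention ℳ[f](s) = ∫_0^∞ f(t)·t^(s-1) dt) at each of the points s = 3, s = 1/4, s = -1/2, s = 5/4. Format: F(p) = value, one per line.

F(3) = 833/880 + 1021*sqrt(2)/176
F(1/4) = -3*2**(1/4)/11 + 20/11 + 59*2**(3/4)/33
F(-1/2) = sqrt(2) + 15/4
F(5/4) = -2**(1/4)/10 + 4/3 + 877*2**(3/4)/390

split f at 1/2, 1: ℳ[f](s) collects 3 kernel integrals
over [0, 1/2), the kernel integral of 6*t**2 enters the sum
the [1/2, 1) slice contributes ∫ 6*t**(5/2)·t^(s-1) dt
piece [1, 2): integrate t**(5/2) against the kernel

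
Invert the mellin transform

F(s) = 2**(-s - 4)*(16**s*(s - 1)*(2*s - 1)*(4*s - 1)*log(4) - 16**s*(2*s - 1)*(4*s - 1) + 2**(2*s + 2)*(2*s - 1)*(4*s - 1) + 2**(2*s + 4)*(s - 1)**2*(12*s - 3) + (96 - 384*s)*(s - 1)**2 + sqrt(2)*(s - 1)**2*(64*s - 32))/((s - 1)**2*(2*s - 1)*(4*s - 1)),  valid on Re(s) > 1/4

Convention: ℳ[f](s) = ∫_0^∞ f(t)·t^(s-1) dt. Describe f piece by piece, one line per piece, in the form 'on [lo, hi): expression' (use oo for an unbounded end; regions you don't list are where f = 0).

reversing the shared t-power: 2**(1/4)*t**(3/4)/2 on [0, 1/2); 3*sqrt(2)*sqrt(t)/2 on [1/2, 2); log(sqrt(2)*sqrt(t)/2) on [2, 8)
reversing the common scale on t: t**(3/4) on [0, 1/4); 3*sqrt(t) on [1/4, 1); log(sqrt(t)) on [1, 4)
back out the power substitution: t**(3/2) on [0, 1/2); 3*t on [1/2, 1); log(t) on [1, 2)
f breaks at 1/2, 2 into 3 integrals to sum
∫ over [0, 1/2) of 2**(1/4)/(2*t**(1/4))·t^(s-1) joins the sum
over [1/2, 2), the kernel integral of 3*sqrt(2)/(2*sqrt(t)) enters the sum
segment [2, 8) carries log(sqrt(2)*sqrt(t)/2)/t; integrate it

on [0, 1/2): 2**(1/4)/(2*t**(1/4))
on [1/2, 2): 3*sqrt(2)/(2*sqrt(t))
on [2, 8): log(sqrt(2)*sqrt(t)/2)/t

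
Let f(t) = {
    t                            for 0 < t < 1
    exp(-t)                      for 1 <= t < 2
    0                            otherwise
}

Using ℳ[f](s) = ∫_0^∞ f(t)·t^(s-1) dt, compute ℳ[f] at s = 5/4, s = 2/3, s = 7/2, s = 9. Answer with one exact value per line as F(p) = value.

F(5/4) = -uppergamma(5/4, 2) + uppergamma(5/4, 1) + 4/9
F(2/3) = -uppergamma(2/3, 2) + uppergamma(2/3, 1) + 3/5
F(7/2) = (-918*sqrt(2) + (-135*sqrt(pi)*erfc(sqrt(2)) + 16 + 135*sqrt(pi)*erfc(1))*exp(2) + 522*E)*exp(-2)/72
F(9) = -297856*exp(-2) + 1/10 + 109601*exp(-1)

f breaks at 1 into 2 integrals to sum
[0, 1) adds the kernel integral of t
piece [1, 2): integrate exp(-t) against the kernel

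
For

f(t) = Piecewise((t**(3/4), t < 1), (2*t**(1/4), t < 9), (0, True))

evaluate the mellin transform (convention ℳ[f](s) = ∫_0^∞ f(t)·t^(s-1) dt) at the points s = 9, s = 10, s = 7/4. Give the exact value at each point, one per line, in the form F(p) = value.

back out the shared t-power: t**(7/4) on [0, 1); 2*t**(5/4) on [1, 9)
the power substitution comes off first: t**(7/2) on [0, 1); 2*t**(5/2) on [1, 3)
remove the shared t-power first: t**(3/2) on [0, 1); 2*sqrt(t) on [1, 3)
split f at 1: ℳ[f](s) collects 2 kernel integrals
the [0, 1) slice contributes ∫ t**(3/4)·t^(s-1) dt
on [1, 9) integrate f = 2*t**(1/4) against the kernel

F(9) = -164/1443 + 3099363912*sqrt(3)/37
F(10) = -180/1763 + 27894275208*sqrt(3)/41
F(7/4) = 402/5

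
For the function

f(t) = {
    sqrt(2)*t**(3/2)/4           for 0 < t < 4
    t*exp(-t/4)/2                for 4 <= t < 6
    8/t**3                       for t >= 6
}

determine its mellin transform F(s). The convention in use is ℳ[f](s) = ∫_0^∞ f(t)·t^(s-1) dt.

2**s*(54*2**s*(s - 3)*(2*s + 3)*uppergamma(s + 1, 1) - 54*2**s*(s - 3)*(2*s + 3)*uppergamma(s + 1, 3/2) + 108*2**(s + 1/2)*(s - 3) - 3**s*(2*s + 3))/(27*(s - 3)*(2*s + 3))
  -3/2 < Re(s) < 3

peel off the common scale on t: t**(3/2) on [0, 2); t*exp(-t/2) on [2, 3); t**(-3) on [3, ∞)
invert the shared t-power to get t on [0, 2); sqrt(t)*exp(-t/2) on [2, 3); t**(-7/2) on [3, ∞)
remove the shared t-power first: sqrt(t) on [0, 2); exp(-t/2) on [2, 3); t**(-4) on [3, ∞)
cuts at 4, 6: linearity sums the 3 kernel integrals
segment [0, 4) carries sqrt(2)*t**(3/2)/4; integrate it
∫ over [4, 6) of t*exp(-t/4)/2·t^(s-1) joins the sum
segment 6 to ∞ holds 8/t**3; add its integral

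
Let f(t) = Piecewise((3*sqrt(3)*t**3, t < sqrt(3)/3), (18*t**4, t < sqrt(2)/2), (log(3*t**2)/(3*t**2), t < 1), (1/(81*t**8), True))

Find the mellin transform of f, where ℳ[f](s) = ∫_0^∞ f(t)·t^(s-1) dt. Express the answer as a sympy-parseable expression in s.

(324*2**(s/2)*(s/2 - 4)*(s/2 + 2)*(s**2/4 - s + 1) - 324*2**(s/2)*(s/2 - 4)*(s + 3)*(s**2/4 - s + 1) - 54*3**(s/2)*s*(s/2 - 4)*(s/2 + 2)*(s + 3)*log(3) + 54*3**(s/2)*s*(s/2 - 4)*(s/2 + 2)*(s + 3)*log(2) - 108*3**(s/2)*(s/2 - 4)*(s/2 + 2)*(s + 3)*log(2) + 108*3**(s/2)*(s/2 - 4)*(s/2 + 2)*(s + 3) + 108*3**(s/2)*(s/2 - 4)*(s/2 + 2)*(s + 3)*log(3) + 729*3**(s/2)*(s/2 - 4)*(s + 3)*(s**2/4 - s + 1) + 27*6**(s/2)*s*(s/2 - 4)*(s/2 + 2)*(s + 3)*log(3) - 54*6**(s/2)*(s/2 - 4)*(s/2 + 2)*(s + 3)*log(3) - 54*6**(s/2)*(s/2 - 4)*(s/2 + 2)*(s + 3) - 2*6**(s/2)*(s/2 + 2)*(s + 3)*(s**2/4 - s + 1))/(324*6**(s/2)*(s/2 - 4)*(s/2 + 2)*(s + 3)*(s**2/4 - s + 1))
  -3 < Re(s) < 8

remove the power substitution first: 3*sqrt(3)*t**(3/2) on [0, 1/3); 18*t**2 on [1/3, 1/2); log(3*t)/(3*t) on [1/2, 1); …
reversing the common scale on t: t**(3/2) on [0, 1); 2*t**2 on [1, 3/2); log(t)/t on [3/2, 3); …
summing 4 kernel integrals split by sqrt(3)/3, sqrt(2)/2, 1 yields ℳ[f](s)
segment [0, sqrt(3)/3) carries 3*sqrt(3)*t**3; integrate it
on [sqrt(3)/3, sqrt(2)/2) integrate f = 18*t**4 against the kernel
piece [sqrt(2)/2, 1): integrate log(3*t**2)/(3*t**2) against the kernel
on [1, ∞) integrate f = 1/(81*t**8) against the kernel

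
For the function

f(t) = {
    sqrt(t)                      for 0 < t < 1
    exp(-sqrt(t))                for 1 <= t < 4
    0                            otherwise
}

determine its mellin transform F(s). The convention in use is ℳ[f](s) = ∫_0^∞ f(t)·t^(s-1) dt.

2*((2*s + 1)*uppergamma(2*s, 1) - (2*s + 1)*uppergamma(2*s, 2) + 1)/(2*s + 1)
  Re(s) > -1/2

invert the power substitution to get t on [0, 1); exp(-t) on [1, 2)
integrate the 2 segments split at 1, then add the results
for t in [0, 1): the term is ∫ sqrt(t)·t^(s-1)
the [1, 4) slice contributes ∫ exp(-sqrt(t))·t^(s-1) dt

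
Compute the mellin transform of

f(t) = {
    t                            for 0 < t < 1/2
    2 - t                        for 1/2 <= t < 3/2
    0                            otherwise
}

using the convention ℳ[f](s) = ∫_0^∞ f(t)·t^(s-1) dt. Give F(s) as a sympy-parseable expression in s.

cuts at 1/2: linearity sums the 2 kernel integrals
the [0, 1/2) slice contributes ∫ t·t^(s-1) dt
on [1/2, 3/2): add ∫ (2 - t)·t^(s-1) dt

(3**s*s + 4*3**s - 2*s - 4)/(2*2**s*s*(s + 1))
  Re(s) > -1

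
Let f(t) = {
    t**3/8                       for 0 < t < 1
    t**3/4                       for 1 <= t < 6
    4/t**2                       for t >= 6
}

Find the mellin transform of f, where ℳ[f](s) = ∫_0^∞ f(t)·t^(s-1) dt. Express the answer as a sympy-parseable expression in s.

(3880*6**s*s - 7800*6**s - 9*s + 18)/(72*(s**2 + s - 6))
  -3 < Re(s) < 2

peel off the common scale on t: t**3 on [0, 1/2); 2*t**3 on [1/2, 3); t**(-2) on [3, ∞)
reversing the shared t-power: t on [0, 1/2); 2*t on [1/2, 3); t**(-4) on [3, ∞)
summing 3 kernel integrals split by 1, 6 yields ℳ[f](s)
between 0 and 1 the integrand is t**3/8·t^(s-1)
segment 1 to 6 holds t**3/4; add its integral
on [6, ∞): add ∫ 4/t**2·t^(s-1) dt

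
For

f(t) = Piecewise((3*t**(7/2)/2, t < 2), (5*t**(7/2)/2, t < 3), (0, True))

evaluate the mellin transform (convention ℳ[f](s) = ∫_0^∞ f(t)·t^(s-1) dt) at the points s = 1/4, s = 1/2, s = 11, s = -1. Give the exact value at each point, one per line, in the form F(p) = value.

cuts at 2: linearity sums the 2 kernel integrals
segment [0, 2) carries 3*t**(7/2)/2; integrate it
∫ over [2, 3) of 5*t**(7/2)/2·t^(s-1) joins the sum

F(1/4) = -32*2**(3/4)/15 + 18*3**(3/4)
F(1/2) = 373/8
F(11) = -32768*sqrt(2)/29 + 23914845*sqrt(3)/29
F(-1) = -8*sqrt(2)/5 + 9*sqrt(3)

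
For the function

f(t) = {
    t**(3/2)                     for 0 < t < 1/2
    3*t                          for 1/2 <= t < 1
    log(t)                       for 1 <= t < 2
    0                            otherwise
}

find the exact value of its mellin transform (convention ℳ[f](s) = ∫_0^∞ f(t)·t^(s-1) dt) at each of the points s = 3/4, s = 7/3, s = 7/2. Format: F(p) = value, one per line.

slice at 1/2, 1, transform all 3 pieces, and sum them
[0, 1/2) adds the kernel integral of t**(3/2)
over [1/2, 1), the kernel integral of 3*t enters the sum
∫ log(t)·t^(s-1) over [1, 2)

F(3/4) = -31*2**(3/4)/18 - 3*2**(1/4)/7 + 4*2**(3/4)*log(2)/3 + 220/63
F(7/3) = -36*2**(1/3)/49 - 9*2**(2/3)/160 + 3*2**(1/6)/184 + 531/490 + 12*2**(1/3)*log(2)/7
F(7/2) = sqrt(2)*(-31700 + 17747*sqrt(2) + 107520*log(2))/47040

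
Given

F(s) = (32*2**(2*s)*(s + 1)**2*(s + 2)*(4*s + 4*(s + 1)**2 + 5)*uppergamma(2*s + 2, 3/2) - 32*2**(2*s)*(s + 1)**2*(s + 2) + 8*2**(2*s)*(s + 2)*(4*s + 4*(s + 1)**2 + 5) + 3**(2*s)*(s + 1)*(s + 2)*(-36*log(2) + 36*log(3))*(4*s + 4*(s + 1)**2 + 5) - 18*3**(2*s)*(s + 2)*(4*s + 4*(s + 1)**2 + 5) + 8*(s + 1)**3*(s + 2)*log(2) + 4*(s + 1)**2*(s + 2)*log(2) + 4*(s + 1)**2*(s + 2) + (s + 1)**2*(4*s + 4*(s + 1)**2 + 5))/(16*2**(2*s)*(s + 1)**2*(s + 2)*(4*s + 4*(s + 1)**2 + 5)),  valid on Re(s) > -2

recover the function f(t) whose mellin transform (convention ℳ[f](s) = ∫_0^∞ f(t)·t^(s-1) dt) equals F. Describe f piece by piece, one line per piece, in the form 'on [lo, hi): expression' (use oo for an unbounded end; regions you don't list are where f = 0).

on [0, 1/4): t**2
on [1/4, 1): t**(3/2)*log(sqrt(t))
on [1, 9/4): t*log(sqrt(t))
on [9/4, oo): t*exp(-sqrt(t))

back out the power substitution: t**4 on [0, 1/2); t**3*log(t) on [1/2, 1); t**2*log(t) on [1, 3/2); …
peel off the shared t-power: t**2 on [0, 1/2); t*log(t) on [1/2, 1); log(t) on [1, 3/2); …
summing 4 kernel integrals split by 1/4, 1, 9/4 yields ℳ[f](s)
segment 0 to 1/4 holds t**2; add its integral
segment [1/4, 1) carries t**(3/2)*log(sqrt(t)); integrate it
the [1, 9/4) slice contributes ∫ t*log(sqrt(t))·t^(s-1) dt
on [9/4, ∞) integrate f = t*exp(-sqrt(t)) against the kernel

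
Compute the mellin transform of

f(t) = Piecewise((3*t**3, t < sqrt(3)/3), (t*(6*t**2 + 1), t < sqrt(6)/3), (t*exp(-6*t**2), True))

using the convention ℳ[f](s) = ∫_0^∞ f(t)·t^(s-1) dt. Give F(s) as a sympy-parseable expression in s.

remove the power substitution first: 3*t**(3/2) on [0, 1/3); sqrt(t)*(6*t + 1) on [1/3, 2/3); sqrt(t)*exp(-6*t) on [2/3, ∞)
strip the shared t-power: 3*t on [0, 1/3); 6*t + 1 on [1/3, 2/3); exp(-6*t) on [2/3, ∞)
strip the common scale on t: t on [0, 1); 2*t + 1 on [1, 2); exp(-2*t) on [2, ∞)
along the cuts sqrt(3)/3, sqrt(6)/3, ℳ[f](s) splits into 3 integrals
segment [0, sqrt(3)/3) carries 3*t**3; integrate it
∫ t*(6*t**2 + 1)·t^(s-1) over [sqrt(3)/3, sqrt(6)/3)
piece [sqrt(6)/3, ∞): integrate t*exp(-6*t**2) against the kernel

12**(1/2 - s/2)*(-8*2**s*(s + 1) - 8*2**s + 2**(s/2 + 1/2)*(s + 1)*(s + 3)*uppergamma(s/2 + 1/2, 4) + 20*2**(3*s/2 + 1/2)*(s + 1) + 8*2**(3*s/2 + 1/2))/(24*(s + 1)*(s + 3))
  Re(s) > -3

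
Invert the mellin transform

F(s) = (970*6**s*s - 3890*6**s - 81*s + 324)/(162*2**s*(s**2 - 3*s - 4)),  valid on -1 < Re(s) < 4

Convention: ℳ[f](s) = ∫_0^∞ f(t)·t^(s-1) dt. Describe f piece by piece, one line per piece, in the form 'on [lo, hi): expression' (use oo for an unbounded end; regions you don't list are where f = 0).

on [0, 1/2): t
on [1/2, 3): 2*t
on [3, oo): t**(-4)

cuts at 1/2, 3: linearity sums the 3 kernel integrals
between 0 and 1/2 the integrand is t·t^(s-1)
piece [1/2, 3): integrate 2*t against the kernel
segment 3 to ∞ holds t**(-4); add its integral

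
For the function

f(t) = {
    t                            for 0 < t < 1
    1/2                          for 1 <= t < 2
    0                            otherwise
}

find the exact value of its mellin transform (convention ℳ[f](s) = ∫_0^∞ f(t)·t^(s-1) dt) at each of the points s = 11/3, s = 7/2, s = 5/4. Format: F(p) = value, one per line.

f breaks at 1 into 2 integrals to sum
segment 0 to 1 holds t; add its integral
between 1 and 2 the integrand is 1/2·t^(s-1)

F(11/3) = 6/77 + 12*2**(2/3)/11
F(7/2) = 5/63 + 8*sqrt(2)/7
F(5/4) = 2/45 + 4*2**(1/4)/5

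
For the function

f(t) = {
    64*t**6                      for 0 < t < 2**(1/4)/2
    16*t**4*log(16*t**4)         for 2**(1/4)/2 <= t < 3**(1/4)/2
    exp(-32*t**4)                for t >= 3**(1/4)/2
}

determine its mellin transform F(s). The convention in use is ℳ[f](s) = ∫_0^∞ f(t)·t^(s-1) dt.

(-12**(s/4)*s*(s/2 + 3)*log(2)/2 - 2*12**(s/4)*(s/2 + 3)*log(2) + 2*12**(s/4)*(s/2 + 3) + 4*12**(s/4)*sqrt(2)*(s**2/16 + s/2 + 1) + 3*18**(s/4)*s*(s/2 + 3)*log(3)/4 - 3*18**(s/4)*(s/2 + 3) + 3*18**(s/4)*(s/2 + 3)*log(3) + 3**(s/4)*(s/2 + 3)*(s**2/16 + s/2 + 1)*uppergamma(s/4, 6))/(4*2**s*6**(s/4)*(s/2 + 3)*(s**2/16 + s/2 + 1))
  Re(s) > -6

strip the common scale on t: t**6 on [0, 2**(1/4)); t**4*log(t**4) on [2**(1/4), 3**(1/4)); exp(-2*t**4) on [3**(1/4), ∞)
the power substitution comes off first: t**3 on [0, sqrt(2)); t**2*log(t**2) on [sqrt(2), sqrt(3)); exp(-2*t**2) on [sqrt(3), ∞)
remove the power substitution first: t**(3/2) on [0, 2); t*log(t) on [2, 3); exp(-2*t) on [3, ∞)
split f at 2**(1/4)/2, 3**(1/4)/2: ℳ[f](s) collects 3 kernel integrals
the [0, 2**(1/4)/2) slice contributes ∫ 64*t**6·t^(s-1) dt
∫ over [2**(1/4)/2, 3**(1/4)/2) of 16*t**4*log(16*t**4)·t^(s-1) joins the sum
on [3**(1/4)/2, ∞): add ∫ exp(-32*t**4)·t^(s-1) dt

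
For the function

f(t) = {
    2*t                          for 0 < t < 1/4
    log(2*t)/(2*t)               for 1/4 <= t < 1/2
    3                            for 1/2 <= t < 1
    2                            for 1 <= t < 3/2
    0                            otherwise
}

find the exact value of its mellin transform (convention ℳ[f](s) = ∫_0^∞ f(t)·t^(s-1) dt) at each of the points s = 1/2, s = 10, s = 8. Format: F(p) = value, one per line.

F(1/2) = -5*sqrt(2) - log(4) + 2*sqrt(6) + 37/6
F(10) = log(2)/4718592 + 108682157681/9342812160
F(8) = log(2)/229376 + 377491477/57802752

back out the common scale on t: t on [0, 1/2); log(t)/t on [1/2, 1); 3 on [1, 2); …
slice at 1/4, 1/2, 1, transform all 4 pieces, and sum them
segment [0, 1/4) carries 2*t; integrate it
the [1/4, 1/2) slice contributes ∫ log(2*t)/(2*t)·t^(s-1) dt
the [1/2, 1) slice contributes ∫ 3·t^(s-1) dt
piece [1, 3/2): integrate 2 against the kernel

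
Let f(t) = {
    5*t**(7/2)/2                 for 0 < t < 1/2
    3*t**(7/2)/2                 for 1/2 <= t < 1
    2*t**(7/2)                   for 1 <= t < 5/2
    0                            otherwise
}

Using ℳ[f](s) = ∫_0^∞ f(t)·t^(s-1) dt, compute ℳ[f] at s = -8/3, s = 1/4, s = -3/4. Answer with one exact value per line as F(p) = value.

F(-8/3) = -3/5 + 3*2**(1/6)/5 + 6*2**(1/6)*5**(5/6)/5
F(1/4) = -2/15 + 2**(1/4)/60 + 25*2**(1/4)*5**(3/4)/6
F(-3/4) = -2/11 + 2**(1/4)/22 + 25*2**(1/4)*5**(3/4)/11

integrate the 3 segments split at 1/2, 1, then add the results
segment 0 to 1/2 holds 5*t**(7/2)/2; add its integral
segment [1/2, 1) carries 3*t**(7/2)/2; integrate it
on [1, 5/2) integrate f = 2*t**(7/2) against the kernel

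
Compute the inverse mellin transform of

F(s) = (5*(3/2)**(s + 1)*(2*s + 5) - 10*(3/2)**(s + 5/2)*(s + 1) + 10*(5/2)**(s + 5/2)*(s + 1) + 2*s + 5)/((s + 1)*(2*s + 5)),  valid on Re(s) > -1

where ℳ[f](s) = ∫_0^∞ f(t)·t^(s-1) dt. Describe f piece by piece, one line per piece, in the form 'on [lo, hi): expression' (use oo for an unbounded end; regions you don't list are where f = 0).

linearity at 1, 3/2 turns ℳ[f](s) into 3 summed integrals
on [0, 1) integrate f = 6*t against the kernel
over [1, 3/2), the kernel integral of 5*t enters the sum
for t in [3/2, 5/2): the term is ∫ 5*t**(5/2)·t^(s-1)

on [0, 1): 6*t
on [1, 3/2): 5*t
on [3/2, 5/2): 5*t**(5/2)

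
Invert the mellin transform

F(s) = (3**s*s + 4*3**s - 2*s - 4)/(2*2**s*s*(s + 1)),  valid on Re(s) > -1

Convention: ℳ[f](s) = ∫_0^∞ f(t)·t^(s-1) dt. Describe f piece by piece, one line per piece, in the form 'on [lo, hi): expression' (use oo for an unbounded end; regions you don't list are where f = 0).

integrate the 2 segments split at 1/2, then add the results
over [0, 1/2), the kernel integral of t enters the sum
over [1/2, 3/2), the kernel integral of (2 - t) enters the sum

on [0, 1/2): t
on [1/2, 3/2): 2 - t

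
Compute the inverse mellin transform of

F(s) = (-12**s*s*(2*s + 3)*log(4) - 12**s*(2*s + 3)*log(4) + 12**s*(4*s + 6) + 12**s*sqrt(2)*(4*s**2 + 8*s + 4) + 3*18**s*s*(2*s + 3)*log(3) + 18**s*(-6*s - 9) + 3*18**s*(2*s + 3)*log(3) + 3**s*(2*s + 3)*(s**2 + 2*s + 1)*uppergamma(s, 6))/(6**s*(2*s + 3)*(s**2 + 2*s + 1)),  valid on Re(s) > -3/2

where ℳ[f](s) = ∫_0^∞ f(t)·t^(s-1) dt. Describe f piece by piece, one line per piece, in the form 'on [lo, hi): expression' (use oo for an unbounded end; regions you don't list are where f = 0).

on [0, 2): t**(3/2)
on [2, 3): t*log(t)
on [3, oo): exp(-2*t)

breakpoints 2, 3: one integral from each of the 3 segments
on [0, 2) integrate f = t**(3/2) against the kernel
segment 2 to 3 holds t*log(t); add its integral
on [3, ∞): add ∫ exp(-2*t)·t^(s-1) dt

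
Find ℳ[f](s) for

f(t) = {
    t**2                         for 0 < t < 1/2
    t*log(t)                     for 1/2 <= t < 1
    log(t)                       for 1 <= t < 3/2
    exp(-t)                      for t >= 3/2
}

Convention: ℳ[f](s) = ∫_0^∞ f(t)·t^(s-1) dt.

(4*2**s*s**2*(s + 2)*(s**2 + 2*s + 1)*uppergamma(s, 3/2) - 4*2**s*s**2*(s + 2) + 4*2**s*(s + 2)*(s**2 + 2*s + 1) + 3**s*s*(s + 2)*(-4*log(2) + 4*log(3))*(s**2 + 2*s + 1) - 4*3**s*(s + 2)*(s**2 + 2*s + 1) + s**3*(s + 2)*log(4) + s**2*(s + 2)*log(4) + 2*s**2*(s + 2) + s**2*(s**2 + 2*s + 1))/(4*2**s*s**2*(s + 2)*(s**2 + 2*s + 1))
  Re(s) > -2

treat the 4 regions marked off by 1/2, 1, 3/2 separately and sum
on [0, 1/2): add ∫ t**2·t^(s-1) dt
on [1/2, 1): add ∫ t*log(t)·t^(s-1) dt
[1, 3/2) adds the kernel integral of log(t)
on [3/2, ∞) integrate f = exp(-t) against the kernel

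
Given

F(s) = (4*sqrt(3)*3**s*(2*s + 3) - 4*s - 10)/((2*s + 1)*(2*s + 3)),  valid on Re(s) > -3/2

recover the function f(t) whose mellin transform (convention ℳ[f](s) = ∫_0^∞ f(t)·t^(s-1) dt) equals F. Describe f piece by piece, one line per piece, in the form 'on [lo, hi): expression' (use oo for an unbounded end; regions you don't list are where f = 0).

on [0, 1): t**(3/2)
on [1, 3): 2*sqrt(t)

f breaks at 1 into 2 integrals to sum
∫ over [0, 1) of t**(3/2)·t^(s-1) joins the sum
segment 1 to 3 holds 2*sqrt(t); add its integral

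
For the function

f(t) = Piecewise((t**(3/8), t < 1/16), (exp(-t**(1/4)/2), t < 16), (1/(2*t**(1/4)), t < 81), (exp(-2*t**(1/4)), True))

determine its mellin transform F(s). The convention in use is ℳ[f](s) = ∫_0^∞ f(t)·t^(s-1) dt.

(2*1679616**s*(8*s + 3) + 12*331776**s*(4*s - 1)*(8*s + 3)*uppergamma(4*s, 1/4) - 12*331776**s*(4*s - 1)*(8*s + 3)*uppergamma(4*s, 1) - 3*331776**s*(8*s + 3) + 12*6**(4*s)*(4*s - 1)*(8*s + 3)*uppergamma(4*s, 6) + 6*sqrt(2)*6**(4*s)*(4*s - 1))/(3*20736**s*(4*s - 1)*(8*s + 3))
  Re(s) > -3/8

undo the power substitution: t**(3/4) on [0, 1/4); exp(-sqrt(t)/2) on [1/4, 4); 1/(2*sqrt(t)) on [4, 9); …
peel off the power substitution: t**(3/2) on [0, 1/2); exp(-t/2) on [1/2, 2); 1/(2*t) on [2, 3); …
breakpoints 1/16, 16, 81: one integral from each of the 4 segments
the [0, 1/16) slice contributes ∫ t**(3/8)·t^(s-1) dt
for t in [1/16, 16): the term is ∫ exp(-t**(1/4)/2)·t^(s-1)
segment 16 to 81 holds 1/(2*t**(1/4)); add its integral
on [81, ∞) integrate f = exp(-2*t**(1/4)) against the kernel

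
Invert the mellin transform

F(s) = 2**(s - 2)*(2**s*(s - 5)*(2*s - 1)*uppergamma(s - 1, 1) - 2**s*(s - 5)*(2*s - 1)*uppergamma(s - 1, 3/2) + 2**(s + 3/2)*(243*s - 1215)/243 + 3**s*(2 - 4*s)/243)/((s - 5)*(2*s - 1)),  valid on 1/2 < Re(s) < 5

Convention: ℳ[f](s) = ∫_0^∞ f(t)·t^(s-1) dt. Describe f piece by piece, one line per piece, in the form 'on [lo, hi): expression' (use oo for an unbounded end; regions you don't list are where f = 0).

invert the shared t-power to get sqrt(2)*sqrt(t)/2 on [0, 4); exp(-t/4) on [4, 6); 16/t**4 on [6, ∞)
undo the common scale on t: sqrt(t) on [0, 2); exp(-t/2) on [2, 3); t**(-4) on [3, ∞)
slice at 4, 6, transform all 3 pieces, and sum them
between 0 and 4 the integrand is sqrt(2)/(2*sqrt(t))·t^(s-1)
between 4 and 6 the integrand is exp(-t/4)/t·t^(s-1)
the [6, ∞) slice contributes ∫ 16/t**5·t^(s-1) dt

on [0, 4): sqrt(2)/(2*sqrt(t))
on [4, 6): exp(-t/4)/t
on [6, oo): 16/t**5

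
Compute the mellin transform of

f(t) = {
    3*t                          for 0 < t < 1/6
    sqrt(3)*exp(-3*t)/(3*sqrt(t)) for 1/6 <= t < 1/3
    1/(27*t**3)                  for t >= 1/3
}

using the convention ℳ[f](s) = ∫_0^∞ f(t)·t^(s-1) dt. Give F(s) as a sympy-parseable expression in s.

2**(-s - 3/2)*(2**(s + 3/2)*(-s - 1) + 2**(s + 3/2)*(s - 3)*(s + 1)*uppergamma(s - 1/2, 1/2) - 2**(s + 3/2)*(s - 3)*(s + 1)*uppergamma(s - 1/2, 1) + sqrt(2)*(s - 3))/(3**s*(s - 3)*(s + 1))
  -1 < Re(s) < 3

strip the common scale on t: t on [0, 1/2); exp(-t)/sqrt(t) on [1/2, 1); t**(-3) on [1, ∞)
remove the shared t-power first: sqrt(t) on [0, 1/2); exp(-t)/t on [1/2, 1); t**(-7/2) on [1, ∞)
undo the shared t-power: t**(3/2) on [0, 1/2); exp(-t) on [1/2, 1); t**(-5/2) on [1, ∞)
cuts at 1/6, 1/3: linearity sums the 3 kernel integrals
between 0 and 1/6 the integrand is 3*t·t^(s-1)
for t in [1/6, 1/3): the term is ∫ sqrt(3)*exp(-3*t)/(3*sqrt(t))·t^(s-1)
∫ 1/(27*t**3)·t^(s-1) over [1/3, ∞)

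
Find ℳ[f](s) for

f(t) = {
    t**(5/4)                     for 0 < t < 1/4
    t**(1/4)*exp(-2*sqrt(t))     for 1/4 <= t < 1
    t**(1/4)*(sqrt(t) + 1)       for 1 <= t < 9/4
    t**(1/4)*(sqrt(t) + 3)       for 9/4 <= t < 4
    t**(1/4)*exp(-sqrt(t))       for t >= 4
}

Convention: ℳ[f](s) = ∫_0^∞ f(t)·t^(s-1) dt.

2**(-2*s - 1/2)*(2**(2*s + 3/2)*(4*s + 1)*(4*s + 3)*(4*s + 5)*uppergamma(2*s + 1/2, 2) + 2**(2*s + 7/2)*(-4*s - 5) - 2**(2*s + 7/2)*(4*s + 1)*(4*s + 5) + 5*2**(4*s + 3)*(4*s + 1)*(4*s + 5) + 2**(4*s + 4)*(12*s + 15) + 3**(2*s + 1/2)*(-64*s - 80) - 8*3**(2*s + 1/2)*(4*s + 1)*(4*s + 5) + 2*(4*s + 1)*(4*s + 3)*(4*s + 5)*uppergamma(2*s + 1/2, 1) - 2*(4*s + 1)*(4*s + 3)*(4*s + 5)*uppergamma(2*s + 1/2, 2) + (4*s + 1)*(4*s + 3))/((4*s + 1)*(4*s + 3)*(4*s + 5))
  Re(s) > -5/4

reversing the power substitution: t**(5/2) on [0, 1/2); sqrt(t)*exp(-2*t) on [1/2, 1); sqrt(t)*(t + 1) on [1, 3/2); …
remove the shared t-power first: t**2 on [0, 1/2); exp(-2*t) on [1/2, 1); t + 1 on [1, 3/2); …
integrate the 5 segments split at 1/4, 1, 9/4, 4, then add the results
for t in [0, 1/4): the term is ∫ t**(5/4)·t^(s-1)
on [1/4, 1): add ∫ t**(1/4)*exp(-2*sqrt(t))·t^(s-1) dt
piece [1, 9/4): integrate t**(1/4)*(sqrt(t) + 1) against the kernel
piece [9/4, 4): integrate t**(1/4)*(sqrt(t) + 3) against the kernel
segment [4, ∞) carries t**(1/4)*exp(-sqrt(t)); integrate it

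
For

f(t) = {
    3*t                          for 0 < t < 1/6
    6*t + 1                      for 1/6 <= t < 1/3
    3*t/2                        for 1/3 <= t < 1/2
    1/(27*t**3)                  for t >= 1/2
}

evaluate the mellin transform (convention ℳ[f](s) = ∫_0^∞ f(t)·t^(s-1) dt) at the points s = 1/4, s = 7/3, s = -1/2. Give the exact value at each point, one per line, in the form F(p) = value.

peel off the common scale on t: t on [0, 1/2); 2*t + 1 on [1/2, 1); t/2 on [1, 3/2); …
the 4 pieces separated at 1/6, 1/3, 1/2 each add one integral
segment 0 to 1/6 holds 3*t; add its integral
for t in [1/6, 1/3): the term is ∫ (6*t + 1)·t^(s-1)
between 1/3 and 1/2 the integrand is 3*t/2·t^(s-1)
segment 1/2 to ∞ holds 1/(27*t**3); add its integral

F(1/4) = 6**(3/4)*(-6534 + 1051*3**(1/4) + 7722*2**(1/4))/8910
F(7/3) = 6**(2/3)*(-162 + 984*2**(1/3) + 1687*3**(1/3))/60480
F(-1/2) = sqrt(3) + 599*sqrt(2)/378 + sqrt(6)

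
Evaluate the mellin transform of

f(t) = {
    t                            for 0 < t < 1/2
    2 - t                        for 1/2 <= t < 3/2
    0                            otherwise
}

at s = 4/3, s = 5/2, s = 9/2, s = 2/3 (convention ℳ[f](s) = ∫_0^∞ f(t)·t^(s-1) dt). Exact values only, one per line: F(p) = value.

F(4/3) = 3*2**(2/3)*(-5 + 12*3**(1/3))/56
F(5/2) = -9*sqrt(2)/140 + 117*sqrt(6)/280
F(9/2) = sqrt(2)*(-26 + 1377*sqrt(3))/3168
F(2/3) = 3*2**(1/3)*(-8 + 7*3**(2/3))/20

the 2 pieces separated at 1/2 each add one integral
on [0, 1/2) integrate f = t against the kernel
∫ (2 - t)·t^(s-1) over [1/2, 3/2)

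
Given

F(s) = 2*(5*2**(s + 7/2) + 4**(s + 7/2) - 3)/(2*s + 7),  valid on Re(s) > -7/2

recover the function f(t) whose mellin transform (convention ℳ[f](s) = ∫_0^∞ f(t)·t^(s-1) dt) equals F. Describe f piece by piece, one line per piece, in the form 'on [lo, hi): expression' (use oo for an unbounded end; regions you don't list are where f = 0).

on [0, 1): 3*t**(7/2)
on [1, 2): 6*t**(7/2)
on [2, 4): t**(7/2)

along the cuts 1, 2, ℳ[f](s) splits into 3 integrals
on [0, 1) integrate f = 3*t**(7/2) against the kernel
∫ over [1, 2) of 6*t**(7/2)·t^(s-1) joins the sum
piece [2, 4): integrate t**(7/2) against the kernel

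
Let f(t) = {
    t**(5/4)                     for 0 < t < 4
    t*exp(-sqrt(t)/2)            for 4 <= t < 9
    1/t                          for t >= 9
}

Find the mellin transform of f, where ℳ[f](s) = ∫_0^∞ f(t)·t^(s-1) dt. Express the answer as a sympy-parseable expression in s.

reversing the shared t-power: t**(1/4) on [0, 4); exp(-sqrt(t)/2) on [4, 9); t**(-2) on [9, ∞)
remove the power substitution first: sqrt(t) on [0, 2); exp(-t/2) on [2, 3); t**(-4) on [3, ∞)
integrate the 3 segments split at 4, 9, then add the results
∫ t**(5/4)·t^(s-1) over [0, 4)
segment 4 to 9 holds t*exp(-sqrt(t)/2); add its integral
on [9, ∞): add ∫ 1/t·t^(s-1) dt

(8*2**(2*s)*(s - 1)*(4*s + 5)*uppergamma(2*s + 2, 1) - 8*2**(2*s)*(s - 1)*(4*s + 5)*uppergamma(2*s + 2, 3/2) + 16*2**(2*s + 1/2)*(s - 1) - 9**s*(4*s + 5)/9)/((s - 1)*(4*s + 5))
  -5/4 < Re(s) < 1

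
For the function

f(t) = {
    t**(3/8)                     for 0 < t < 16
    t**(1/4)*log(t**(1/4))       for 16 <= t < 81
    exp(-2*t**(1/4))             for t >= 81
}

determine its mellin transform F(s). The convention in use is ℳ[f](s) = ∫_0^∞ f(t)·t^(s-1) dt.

4*(12*104976**s*s*(8*s + 3)*log(3) - 3*104976**s*(8*s + 3) + 3*104976**s*(8*s + 3)*log(3) - 8*20736**s*s*(8*s + 3)*log(2) - 2*20736**s*(8*s + 3)*log(2) + 2*20736**s*(8*s + 3) + 4*sqrt(2)*20736**s*(16*s**2 + 8*s + 1) + 81**s*(8*s + 3)*(16*s**2 + 8*s + 1)*uppergamma(4*s, 6))/(1296**s*(8*s + 3)*(16*s**2 + 8*s + 1))
  Re(s) > -3/8

undo the power substitution: t**(3/4) on [0, 4); sqrt(t)*log(sqrt(t)) on [4, 9); exp(-2*sqrt(t)) on [9, ∞)
peel off the power substitution: t**(3/2) on [0, 2); t*log(t) on [2, 3); exp(-2*t) on [3, ∞)
treat the 3 regions marked off by 16, 81 separately and sum
∫ t**(3/8)·t^(s-1) over [0, 16)
for t in [16, 81): the term is ∫ t**(1/4)*log(t**(1/4))·t^(s-1)
∫ exp(-2*t**(1/4))·t^(s-1) over [81, ∞)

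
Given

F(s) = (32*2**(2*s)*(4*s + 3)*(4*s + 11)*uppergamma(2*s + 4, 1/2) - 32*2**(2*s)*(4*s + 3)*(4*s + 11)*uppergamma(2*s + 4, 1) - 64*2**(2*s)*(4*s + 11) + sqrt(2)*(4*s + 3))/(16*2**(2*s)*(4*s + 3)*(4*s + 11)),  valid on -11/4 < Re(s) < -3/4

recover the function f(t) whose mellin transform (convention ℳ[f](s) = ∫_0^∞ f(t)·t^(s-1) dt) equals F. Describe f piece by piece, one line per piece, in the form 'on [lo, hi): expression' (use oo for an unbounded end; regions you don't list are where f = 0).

back out the shared t-power: t**(3/4) on [0, 1/4); exp(-sqrt(t)) on [1/4, 1); t**(-5/4) on [1, ∞)
the power substitution comes off first: t**(3/2) on [0, 1/2); exp(-t) on [1/2, 1); t**(-5/2) on [1, ∞)
treat the 3 regions marked off by 1/4, 1 separately and sum
on [0, 1/4) integrate f = t**(11/4) against the kernel
on [1/4, 1) integrate f = t**2*exp(-sqrt(t)) against the kernel
between 1 and ∞ the integrand is t**(3/4)·t^(s-1)

on [0, 1/4): t**(11/4)
on [1/4, 1): t**2*exp(-sqrt(t))
on [1, oo): t**(3/4)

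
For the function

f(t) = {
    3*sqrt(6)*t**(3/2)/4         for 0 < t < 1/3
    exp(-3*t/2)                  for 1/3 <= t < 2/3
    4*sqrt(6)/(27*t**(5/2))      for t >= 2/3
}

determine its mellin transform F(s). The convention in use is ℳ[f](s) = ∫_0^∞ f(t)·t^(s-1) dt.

(2*2**s*(2*s - 5)*(2*s + 3)*uppergamma(s, 1/2) - 2*2**s*(2*s - 5)*(2*s + 3)*uppergamma(s, 1) - 4*2**s*(2*s + 3) + sqrt(2)*(2*s - 5))/(2*3**s*(2*s - 5)*(2*s + 3))
  -3/2 < Re(s) < 5/2

back out the common scale on t: sqrt(2)*t**(3/2)/4 on [0, 1); exp(-t/2) on [1, 2); 4*sqrt(2)/t**(5/2) on [2, ∞)
peel off the common scale on t: t**(3/2) on [0, 1/2); exp(-t) on [1/2, 1); t**(-5/2) on [1, ∞)
the 3 pieces separated at 1/3, 2/3 each add one integral
segment [0, 1/3) carries 3*sqrt(6)*t**(3/2)/4; integrate it
for t in [1/3, 2/3): the term is ∫ exp(-3*t/2)·t^(s-1)
piece [2/3, ∞): integrate 4*sqrt(6)/(27*t**(5/2)) against the kernel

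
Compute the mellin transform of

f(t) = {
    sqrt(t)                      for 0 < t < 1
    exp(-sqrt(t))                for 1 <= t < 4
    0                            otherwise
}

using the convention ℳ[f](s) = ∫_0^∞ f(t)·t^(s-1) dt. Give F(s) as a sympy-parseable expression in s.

back out the power substitution: t on [0, 1); exp(-t) on [1, 2)
breakpoints 1: one integral from each of the 2 segments
the [0, 1) slice contributes ∫ sqrt(t)·t^(s-1) dt
∫ over [1, 4) of exp(-sqrt(t))·t^(s-1) joins the sum

2*((2*s + 1)*uppergamma(2*s, 1) - (2*s + 1)*uppergamma(2*s, 2) + 1)/(2*s + 1)
  Re(s) > -1/2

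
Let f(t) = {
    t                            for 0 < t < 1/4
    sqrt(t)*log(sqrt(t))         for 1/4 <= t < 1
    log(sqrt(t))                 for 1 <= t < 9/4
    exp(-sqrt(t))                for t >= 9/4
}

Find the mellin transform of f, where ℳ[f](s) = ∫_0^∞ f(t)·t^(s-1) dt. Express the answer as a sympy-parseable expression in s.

(8*2**(2*s)*s**2*(s + 1)*(4*s**2 + 4*s + 1)*uppergamma(2*s, 3/2) - 8*2**(2*s)*s**2*(s + 1) + 2*2**(2*s)*(s + 1)*(4*s**2 + 4*s + 1) + 9**s*s*(s + 1)*(-4*log(2) + 4*log(3))*(4*s**2 + 4*s + 1) - 2*9**s*(s + 1)*(4*s**2 + 4*s + 1) + 8*s**3*(s + 1)*log(2) + 4*s**2*(s + 1)*log(2) + 4*s**2*(s + 1) + s**2*(4*s**2 + 4*s + 1))/(4*2**(2*s)*s**2*(s + 1)*(4*s**2 + 4*s + 1))
  Re(s) > -1

reversing the power substitution: t**2 on [0, 1/2); t*log(t) on [1/2, 1); log(t) on [1, 3/2); …
summing 4 kernel integrals split by 1/4, 1, 9/4 yields ℳ[f](s)
∫ t·t^(s-1) over [0, 1/4)
segment [1/4, 1) carries sqrt(t)*log(sqrt(t)); integrate it
piece [1, 9/4): integrate log(sqrt(t)) against the kernel
∫ exp(-sqrt(t))·t^(s-1) over [9/4, ∞)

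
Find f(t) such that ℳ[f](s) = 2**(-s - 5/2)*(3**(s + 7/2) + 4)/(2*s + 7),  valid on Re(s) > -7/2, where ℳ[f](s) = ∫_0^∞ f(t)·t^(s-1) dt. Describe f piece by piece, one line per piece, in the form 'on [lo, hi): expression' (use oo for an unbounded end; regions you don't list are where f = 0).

split f at 1/2: ℳ[f](s) collects 2 kernel integrals
segment [0, 1/2) carries 5*t**(7/2); integrate it
∫ t**(7/2)·t^(s-1) over [1/2, 3/2)

on [0, 1/2): 5*t**(7/2)
on [1/2, 3/2): t**(7/2)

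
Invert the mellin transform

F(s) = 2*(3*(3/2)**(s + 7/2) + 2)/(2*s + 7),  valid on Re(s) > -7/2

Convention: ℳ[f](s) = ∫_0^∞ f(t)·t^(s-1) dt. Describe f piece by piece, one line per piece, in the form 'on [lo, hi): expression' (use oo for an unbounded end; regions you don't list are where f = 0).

on [0, 1): 5*t**(7/2)
on [1, 3/2): 3*t**(7/2)

summing 2 kernel integrals split by 1 yields ℳ[f](s)
for t in [0, 1): the term is ∫ 5*t**(7/2)·t^(s-1)
for t in [1, 3/2): the term is ∫ 3*t**(7/2)·t^(s-1)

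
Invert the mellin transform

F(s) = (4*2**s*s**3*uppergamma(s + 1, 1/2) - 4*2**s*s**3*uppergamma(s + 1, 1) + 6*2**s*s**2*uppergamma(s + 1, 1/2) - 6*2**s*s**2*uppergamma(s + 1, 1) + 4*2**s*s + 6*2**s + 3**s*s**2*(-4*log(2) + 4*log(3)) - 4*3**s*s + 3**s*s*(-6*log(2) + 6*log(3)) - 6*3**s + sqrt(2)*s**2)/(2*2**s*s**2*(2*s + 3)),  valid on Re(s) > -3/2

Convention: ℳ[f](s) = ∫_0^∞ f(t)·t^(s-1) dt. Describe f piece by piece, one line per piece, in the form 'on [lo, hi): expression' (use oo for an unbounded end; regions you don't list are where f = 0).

back out the shared t-power: sqrt(t) on [0, 1/2); exp(-t) on [1/2, 1); log(t)/t on [1, 3/2)
slice at 1/2, 1, transform all 3 pieces, and sum them
∫ t**(3/2)·t^(s-1) over [0, 1/2)
on [1/2, 1): add ∫ t*exp(-t)·t^(s-1) dt
on [1, 3/2): add ∫ log(t)·t^(s-1) dt

on [0, 1/2): t**(3/2)
on [1/2, 1): t*exp(-t)
on [1, 3/2): log(t)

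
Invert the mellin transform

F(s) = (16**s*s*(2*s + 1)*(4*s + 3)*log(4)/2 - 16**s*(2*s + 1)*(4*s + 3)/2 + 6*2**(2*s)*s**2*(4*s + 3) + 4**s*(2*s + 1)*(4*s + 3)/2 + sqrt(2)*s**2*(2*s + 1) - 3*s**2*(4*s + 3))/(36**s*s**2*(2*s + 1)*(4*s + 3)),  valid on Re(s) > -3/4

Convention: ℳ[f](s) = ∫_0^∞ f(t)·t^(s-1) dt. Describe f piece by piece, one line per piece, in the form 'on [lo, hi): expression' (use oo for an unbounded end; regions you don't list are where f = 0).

back out the power substitution: 3*sqrt(3)*t**(3/2) on [0, 1/6); 9*t on [1/6, 1/3); log(3*t) on [1/3, 2/3)
back out the common scale on t: t**(3/2) on [0, 1/2); 3*t on [1/2, 1); log(t) on [1, 2)
decompose at 1/36, 1/9; ℳ[f](s) sums the 3 pieces' integrals
∫ over [0, 1/36) of 3*sqrt(3)*t**(3/4)·t^(s-1) joins the sum
on [1/36, 1/9): add ∫ 9*sqrt(t)·t^(s-1) dt
segment [1/9, 4/9) carries log(3*sqrt(t)); integrate it

on [0, 1/36): 3*sqrt(3)*t**(3/4)
on [1/36, 1/9): 9*sqrt(t)
on [1/9, 4/9): log(3*sqrt(t))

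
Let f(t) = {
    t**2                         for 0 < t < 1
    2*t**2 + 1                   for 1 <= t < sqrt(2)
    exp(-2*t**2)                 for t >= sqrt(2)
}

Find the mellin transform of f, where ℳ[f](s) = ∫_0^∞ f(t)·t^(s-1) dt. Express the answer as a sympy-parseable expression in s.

invert the power substitution to get t on [0, 1); 2*t + 1 on [1, 2); exp(-2*t) on [2, ∞)
the 3 pieces separated at 1, sqrt(2) each add one integral
∫ over [0, 1) of t**2·t^(s-1) joins the sum
between 1 and sqrt(2) the integrand is (2*t**2 + 1)·t^(s-1)
segment sqrt(2) to ∞ holds exp(-2*t**2); add its integral

(2**(s/2)*s*(s/2 + 1)*uppergamma(s/2, 4)/2 - 4**(s/2)*s - 4**(s/2) + 5*8**(s/2)*s/2 + 8**(s/2))/(4**(s/2)*s*(s/2 + 1))
  Re(s) > -2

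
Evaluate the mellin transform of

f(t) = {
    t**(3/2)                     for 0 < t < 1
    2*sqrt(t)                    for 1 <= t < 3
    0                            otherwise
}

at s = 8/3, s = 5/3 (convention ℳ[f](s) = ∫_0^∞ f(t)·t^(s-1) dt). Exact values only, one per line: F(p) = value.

along the cuts 1, ℳ[f](s) splits into 2 integrals
∫ t**(3/2)·t^(s-1) over [0, 1)
for t in [1, 3): the term is ∫ 2*sqrt(t)·t^(s-1)

F(8/3) = -186/475 + 324*3**(1/6)/19
F(5/3) = -150/247 + 108*3**(1/6)/13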